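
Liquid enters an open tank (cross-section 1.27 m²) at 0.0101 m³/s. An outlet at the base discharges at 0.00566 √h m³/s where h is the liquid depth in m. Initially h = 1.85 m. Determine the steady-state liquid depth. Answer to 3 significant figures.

Unsteady balance on liquid volume: A dh/dt = Q_in − 0.00566 √h. At steady state dh/dt = 0:
Q_in = 0.00566 √h_ss ⇒ √h_ss = 0.0101/0.00566 = 1.7845.
h_ss = 1.7845² = 3.1843 m. (Since h₀ = 1.85 m < h_ss, the level will rise toward this value.)

3.18 m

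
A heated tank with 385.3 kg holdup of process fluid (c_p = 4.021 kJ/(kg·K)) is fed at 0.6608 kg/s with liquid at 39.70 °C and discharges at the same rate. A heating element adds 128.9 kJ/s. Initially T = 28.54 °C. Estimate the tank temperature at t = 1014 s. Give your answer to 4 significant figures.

77.73 °C

M c_p dT/dt = ṁ c_p (T_in − T) + Q̇.
Rearrange: dT/dt = (T_ss − T)/τ with τ = M/ṁ = 583.081 s and T_ss = T_in + Q̇/(ṁ c_p) = 88.2120 °C.
This is linear first-order; T(t) = T_ss + (T₀ − T_ss) e^(−t/τ).
T(1014) = 88.2120 + (-59.6720)·e^(−1014/583.081) = 88.2120 + (-59.6720)·0.175689 = 77.7282 °C.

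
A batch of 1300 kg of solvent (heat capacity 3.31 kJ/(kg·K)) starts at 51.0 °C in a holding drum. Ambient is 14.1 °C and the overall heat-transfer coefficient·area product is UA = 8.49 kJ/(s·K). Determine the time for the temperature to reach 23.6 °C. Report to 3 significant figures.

688 s

M c_p dT/dt = −UA(T − T_amb).
τ = M c_p/UA = 506.83 s; T_ss = T_amb = 14.100 °C.
T(t) = T_ss + (T₀ − T_ss)e^(−t/τ); set T = 23.6:
t = −τ ln[(T − T_ss)/(T₀ − T_ss)] = −506.83 · ln(0.25745) = 687.73 s.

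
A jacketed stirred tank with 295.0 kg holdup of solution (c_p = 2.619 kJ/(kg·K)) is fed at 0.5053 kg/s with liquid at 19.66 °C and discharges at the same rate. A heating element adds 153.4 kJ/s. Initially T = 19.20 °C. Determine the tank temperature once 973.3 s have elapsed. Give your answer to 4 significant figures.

113.6 °C

M c_p dT/dt = ṁ c_p (T_in − T) + Q̇.
Rearrange: dT/dt = (T_ss − T)/τ with τ = M/ṁ = 583.812 s and T_ss = T_in + Q̇/(ṁ c_p) = 135.575 °C.
Solution: T(t) = T_ss + (T₀ − T_ss) e^(−t/τ).
T(973.3) = 135.575 + (-116.375)·e^(−973.3/583.812) = 135.575 + (-116.375)·0.188785 = 113.605 °C.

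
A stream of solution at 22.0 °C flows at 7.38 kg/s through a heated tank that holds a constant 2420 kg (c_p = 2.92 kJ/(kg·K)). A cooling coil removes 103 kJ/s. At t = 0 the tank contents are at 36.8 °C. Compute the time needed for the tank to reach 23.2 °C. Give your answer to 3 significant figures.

First-law balance (no shaft work): M c_p dT/dt = ṁ c_p (T_in − T) − 103.
τ = M/ṁ = 327.91 s; T_ss = T_in − Q̇/(ṁ c_p) = 17.220 °C.
T(t) = T_ss + (T₀ − T_ss) e^(−t/τ). Set T = 23.2:
e^(−t/τ) = (23.2 − 17.220)/(36.8 − 17.220) = 0.30540
t = −327.91 · ln(0.30540) = 388.95 s.

389 s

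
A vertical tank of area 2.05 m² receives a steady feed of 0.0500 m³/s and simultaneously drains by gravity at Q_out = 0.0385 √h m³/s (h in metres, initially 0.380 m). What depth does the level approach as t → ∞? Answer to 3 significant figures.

Level balance: A dh/dt = 0.0500 − 0.0385 √h. Setting dh/dt = 0:
Q_in = 0.0385 √h_ss ⇒ √h_ss = 0.0500/0.0385 = 1.2987.
h_ss = 1.2987² = 1.6866 m. (Since h₀ = 0.380 m < h_ss, the level will rise toward this value.)

1.69 m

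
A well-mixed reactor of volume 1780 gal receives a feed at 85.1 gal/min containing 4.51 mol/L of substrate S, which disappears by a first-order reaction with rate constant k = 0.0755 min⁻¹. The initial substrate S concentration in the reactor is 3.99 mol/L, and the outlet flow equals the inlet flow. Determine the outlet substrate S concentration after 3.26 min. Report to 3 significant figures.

V dC/dt = Q(C_in − C) − k V C.
dC/dt = (Q/V) C_in − (Q/V + k) C; effective rate a = Q/V + k = 0.047809 + 0.0755 = 0.12331 min⁻¹.
C_ss = Q C_in/(Q + kV) = 1.7486 mol/L; C(t) = C_ss + (C₀ − C_ss) e^(−a t).
C(3.26) = 1.7486 + (2.2414)·e^(−0.12331·3.26) = 1.7486 + (2.2414)·0.66899 = 3.2481 mol/L.

3.25 mol/L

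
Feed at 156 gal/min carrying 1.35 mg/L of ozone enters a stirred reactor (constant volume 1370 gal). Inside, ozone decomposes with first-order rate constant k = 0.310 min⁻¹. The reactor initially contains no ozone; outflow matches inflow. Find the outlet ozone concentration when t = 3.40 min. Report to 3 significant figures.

0.277 mg/L

Accumulation = in − out − consumed: V dC/dt = Q C_in − Q C − k V C.
This is linear with rate a = Q/V + k = 0.42387 min⁻¹.
C_ss = Q C_in/(Q + kV) = 0.36267 mg/L; C(t) = C_ss + (C₀ − C_ss) e^(−a t).
C(3.40) = 0.36267 + (-0.36267)·e^(−0.42387·3.40) = 0.36267 + (-0.36267)·0.23665 = 0.27684 mg/L.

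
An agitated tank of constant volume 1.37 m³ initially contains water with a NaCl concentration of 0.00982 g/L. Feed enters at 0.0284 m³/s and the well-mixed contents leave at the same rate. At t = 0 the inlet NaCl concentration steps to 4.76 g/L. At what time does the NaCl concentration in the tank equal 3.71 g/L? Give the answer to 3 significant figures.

Transient balance on the dissolved component: V dC/dt = Q(C_in − C), so τ = V/Q = 48.239 s.
C(t) = C_in + (C₀ − C_in) e^(−t/τ). Set C = 3.71 and solve for t:
e^(−t/τ) = (C − C_in)/(C₀ − C_in) = (3.71 − 4.76)/(0.00982 − 4.76) = 0.22104
t = −τ ln(…) = 48.239 × 1.5094 = 72.812 s.

72.8 s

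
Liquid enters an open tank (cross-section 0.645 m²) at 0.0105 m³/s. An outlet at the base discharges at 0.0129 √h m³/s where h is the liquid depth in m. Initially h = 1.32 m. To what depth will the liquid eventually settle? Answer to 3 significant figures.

Level balance: A dh/dt = 0.0105 − 0.0129 √h. Setting dh/dt = 0:
Q_in = 0.0129 √h_ss ⇒ √h_ss = 0.0105/0.0129 = 0.81395.
h_ss = 0.81395² = 0.66252 m. (Since h₀ = 1.32 m > h_ss, the level will fall toward this value.)

0.663 m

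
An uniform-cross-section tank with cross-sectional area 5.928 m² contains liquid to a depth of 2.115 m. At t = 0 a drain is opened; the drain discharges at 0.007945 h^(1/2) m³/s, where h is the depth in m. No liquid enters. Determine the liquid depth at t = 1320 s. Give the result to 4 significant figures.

0.3246 m

Unsteady balance on liquid volume: A dh/dt = −0.007945 √h.
∫ h^(−1/2) dh = −(0.007945/A) ∫ dt, giving 2√h = 2√h₀ − (0.007945/A) t.
√h = √2.115 − 0.007945·1320/(2·5.928) = 1.45430 − 0.884565 = 0.569739.
h = 0.569739² = 0.324603 m.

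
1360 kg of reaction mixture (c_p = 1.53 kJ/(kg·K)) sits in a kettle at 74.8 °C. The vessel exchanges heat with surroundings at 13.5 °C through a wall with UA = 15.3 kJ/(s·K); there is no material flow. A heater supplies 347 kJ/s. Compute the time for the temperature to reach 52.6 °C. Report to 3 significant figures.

M c_p dT/dt = −UA(T − T_amb) + Q̇.
τ = M c_p/UA = 136.00 s; T_ss = T_amb + Q̇/UA = 13.5 + 347/15.3 = 36.180 °C.
T(t) = T_ss + (T₀ − T_ss)e^(−t/τ); set T = 52.6:
t = −τ ln[(T − T_ss)/(T₀ − T_ss)] = −136.00 · ln(0.42517) = 116.32 s.

116 s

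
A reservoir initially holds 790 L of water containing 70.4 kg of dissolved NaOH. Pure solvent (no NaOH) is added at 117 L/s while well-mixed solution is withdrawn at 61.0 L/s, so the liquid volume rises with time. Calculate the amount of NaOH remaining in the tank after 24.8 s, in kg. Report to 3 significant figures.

Let m(t) be the amount of NaOH. Volume: V(t) = V₀ + (Q_in − Q_out) t = 790 + 56.000 t; V(24.8) = 2178.8 L.
Solute balance: dm/dt = 0 − Q_out C = −Q_out m/V(t).
dm/m = −Q_out dt/(V₀ + 56.000 t); integrating gives ln(m/m₀) = −(Q_out/(Q_in−Q_out)) ln(V/V₀).
m = m₀ (V₀/V)^(Q_out/(Q_in−Q_out)) = 70.4 × (790/2178.8)^(1.0893) = 23.315 kg.

23.3 kg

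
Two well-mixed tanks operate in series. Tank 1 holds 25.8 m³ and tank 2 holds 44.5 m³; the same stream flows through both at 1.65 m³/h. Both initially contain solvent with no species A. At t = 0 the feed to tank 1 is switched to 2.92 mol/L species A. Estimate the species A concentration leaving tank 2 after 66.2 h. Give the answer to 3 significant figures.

2.38 mol/L

Time constants: τᵢ = Vᵢ/Q for each well-mixed tank.
τ₁ = 25.8/1.65 = 15.636 h; τ₂ = 44.5/1.65 = 26.970 h.
Solving the cascade with C₁(0)=C₂(0)=0 gives C₂(t) = C_in[1 − (τ₁ e^(−t/τ₁) − τ₂ e^(−t/τ₂))/(τ₁ − τ₂)].
At t = 66.2: e^(−t/τ₁) = 0.014498, e^(−t/τ₂) = 0.085897.
C₂ = 2.92·[1 − (15.636·0.014498 − 26.970·0.085897)/(-11.333)] = 2.92·0.81560 = 2.3815 mol/L.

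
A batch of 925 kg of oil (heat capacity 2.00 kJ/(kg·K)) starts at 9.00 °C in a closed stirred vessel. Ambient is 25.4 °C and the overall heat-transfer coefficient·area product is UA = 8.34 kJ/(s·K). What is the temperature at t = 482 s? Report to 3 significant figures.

M c_p dT/dt = −UA(T − T_amb).
dT/dt = (T_ss − T)/τ with T_ss = T_amb = 25.400 °C, τ = M c_p/UA = 925·2.00/8.34 = 221.82 s.
Solution: T(t) = T_ss + (T₀ − T_ss) e^(−t/τ).
T(482) = 25.400 + (-16.400)·0.11385 = 23.533 °C.

23.5 °C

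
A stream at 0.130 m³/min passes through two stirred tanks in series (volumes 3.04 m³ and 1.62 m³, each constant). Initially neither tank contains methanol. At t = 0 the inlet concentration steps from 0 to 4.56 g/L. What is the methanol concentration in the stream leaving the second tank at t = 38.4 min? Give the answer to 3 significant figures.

2.91 g/L

Each tank obeys Vᵢ dCᵢ/dt = Q(Cᵢ₋₁ − Cᵢ), so τᵢ = Vᵢ/Q.
τ₁ = 3.04/0.130 = 23.385 min; τ₂ = 1.62/0.130 = 12.462 min.
Tank 1: C₁ = C_in(1 − e^(−t/τ₁)). Tank 2 (τ₁ ≠ τ₂): C₂ = C_in[1 − (τ₁ e^(−t/τ₁) − τ₂ e^(−t/τ₂))/(τ₁ − τ₂)].
At t = 38.4: e^(−t/τ₁) = 0.19357, e^(−t/τ₂) = 0.045891.
C₂ = 4.56·[1 − (23.385·0.19357 − 12.462·0.045891)/(10.923)] = 4.56·0.63795 = 2.9090 g/L.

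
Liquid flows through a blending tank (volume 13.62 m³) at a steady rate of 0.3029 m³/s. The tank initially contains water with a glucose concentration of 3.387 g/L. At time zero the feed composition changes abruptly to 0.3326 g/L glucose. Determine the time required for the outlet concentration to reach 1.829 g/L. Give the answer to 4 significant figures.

32.08 s

Species balance: V dC/dt = Q(C_in − C) ⇒ τ = V/Q = 44.9653 s.
C(t) = C_in + (C₀ − C_in) e^(−t/τ). Set C = 1.829 and solve for t:
e^(−t/τ) = (C − C_in)/(C₀ − C_in) = (1.829 − 0.3326)/(3.387 − 0.3326) = 0.489916
t = −τ ln(…) = 44.9653 × 0.713521 = 32.0837 s.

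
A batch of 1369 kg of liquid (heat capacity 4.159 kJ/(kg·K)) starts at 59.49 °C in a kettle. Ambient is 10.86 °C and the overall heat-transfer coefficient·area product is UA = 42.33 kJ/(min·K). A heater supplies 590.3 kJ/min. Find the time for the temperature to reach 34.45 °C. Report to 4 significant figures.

M c_p dT/dt = −UA(T − T_amb) + Q̇.
τ = M c_p/UA = 134.507 min; T_ss = T_amb + Q̇/UA = 10.86 + 590.3/42.33 = 24.8052 °C.
T(t) = T_ss + (T₀ − T_ss)e^(−t/τ); set T = 34.45:
t = −τ ln[(T − T_ss)/(T₀ − T_ss)] = −134.507 · ln(0.278070) = 172.153 min.

172.2 min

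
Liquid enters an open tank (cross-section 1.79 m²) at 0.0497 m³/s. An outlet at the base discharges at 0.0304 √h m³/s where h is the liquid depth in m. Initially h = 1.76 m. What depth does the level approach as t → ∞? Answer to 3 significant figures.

A dh/dt = Q_in − 0.0304 √h. Steady state requires inflow = outflow:
Q_in = 0.0304 √h_ss ⇒ √h_ss = 0.0497/0.0304 = 1.6349.
h_ss = 1.6349² = 2.6728 m. (Since h₀ = 1.76 m < h_ss, the level will rise toward this value.)

2.67 m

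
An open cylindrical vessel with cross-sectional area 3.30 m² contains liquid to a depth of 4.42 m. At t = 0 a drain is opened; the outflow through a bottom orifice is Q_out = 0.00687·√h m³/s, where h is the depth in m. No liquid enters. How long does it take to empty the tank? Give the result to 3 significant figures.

2020 s

With no inflow, A dh/dt = −0.00687 √h.
This is separable: 2 d(√h)/dt = −0.00687/A, so √h = √h₀ − (0.00687/(2A)) t.
Tank is empty when √h = 0: t_empty = 2A√h₀/0.00687.
t_empty = 2·3.30·√4.42/0.00687 = 6.6000·2.1024/0.00687 = 2019.8 s.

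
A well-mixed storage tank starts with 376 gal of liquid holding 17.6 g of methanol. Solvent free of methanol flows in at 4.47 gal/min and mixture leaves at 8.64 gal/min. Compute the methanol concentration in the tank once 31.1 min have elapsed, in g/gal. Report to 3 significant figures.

0.0297 g/gal

Total volume: dV/dt = Q_in − Q_out = -4.1700 gal/min, so V(t) = 376 − 4.1700 t and V(31.1) = 246.31 gal.
Species balance (pure solvent in): dm/dt = −Q_out · m/V(t).
dm/m = −Q_out dt/(V₀ − 4.1700 t); integrating gives ln(m/m₀) = −(Q_out/(Q_in−Q_out)) ln(V/V₀).
m = m₀ (V₀/V)^(Q_out/(Q_in−Q_out)) = 17.6 × (376/246.31)^(-2.0719) = 7.3265 g.
C = m/V = 7.3265/246.31 = 0.029745 g/gal.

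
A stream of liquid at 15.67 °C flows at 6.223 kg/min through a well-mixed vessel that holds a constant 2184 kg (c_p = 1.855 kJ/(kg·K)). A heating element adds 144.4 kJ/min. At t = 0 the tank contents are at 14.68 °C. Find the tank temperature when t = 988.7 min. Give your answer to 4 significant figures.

Heat balance on the well-mixed liquid: M c_p dT/dt = ṁ c_p (T_in − T) + 144.4.
Rearrange: dT/dt = (T_ss − T)/τ with τ = M/ṁ = 350.956 min and T_ss = T_in + Q̇/(ṁ c_p) = 28.1790 °C.
Solution: T(t) = T_ss + (T₀ − T_ss) e^(−t/τ).
T(988.7) = 28.1790 + (-13.4990)·e^(−988.7/350.956) = 28.1790 + (-13.4990)·0.0597754 = 27.3721 °C.

27.37 °C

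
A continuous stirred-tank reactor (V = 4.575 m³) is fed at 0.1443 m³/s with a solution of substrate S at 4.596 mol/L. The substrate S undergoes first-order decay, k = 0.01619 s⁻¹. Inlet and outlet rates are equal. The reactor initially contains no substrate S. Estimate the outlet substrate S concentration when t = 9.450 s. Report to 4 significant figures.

Species balance: V dC/dt = Q C_in − Q C − k V C.
This is linear with rate a = Q/V + k = 0.0477310 s⁻¹.
C_ss = Q C_in/(Q + kV) = 3.03707 mol/L; C(t) = C_ss + (C₀ − C_ss) e^(−a t).
C(9.450) = 3.03707 + (-3.03707)·e^(−0.0477310·9.450) = 3.03707 + (-3.03707)·0.636954 = 1.10260 mol/L.

1.103 mol/L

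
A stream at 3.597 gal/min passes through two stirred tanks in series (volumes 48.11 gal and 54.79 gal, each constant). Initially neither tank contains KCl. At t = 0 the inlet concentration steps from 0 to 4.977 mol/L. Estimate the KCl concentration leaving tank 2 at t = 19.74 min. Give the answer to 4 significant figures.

2.000 mol/L

Time constants: τᵢ = Vᵢ/Q for each well-mixed tank.
τ₁ = 48.11/3.597 = 13.3750 min; τ₂ = 54.79/3.597 = 15.2321 min.
Tank 1: C₁ = C_in(1 − e^(−t/τ₁)). Tank 2 (τ₁ ≠ τ₂): C₂ = C_in[1 − (τ₁ e^(−t/τ₁) − τ₂ e^(−t/τ₂))/(τ₁ − τ₂)].
At t = 19.74: e^(−t/τ₁) = 0.228577, e^(−t/τ₂) = 0.273639.
C₂ = 4.977·[1 − (13.3750·0.228577 − 15.2321·0.273639)/(-1.85710)] = 4.977·0.401814 = 1.99983 mol/L.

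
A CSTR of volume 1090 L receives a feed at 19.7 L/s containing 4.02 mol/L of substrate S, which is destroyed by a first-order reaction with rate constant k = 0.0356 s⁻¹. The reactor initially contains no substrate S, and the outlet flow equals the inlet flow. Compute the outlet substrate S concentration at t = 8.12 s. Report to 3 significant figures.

Accumulation = in − out − consumed: V dC/dt = Q C_in − Q C − k V C.
dC/dt = (Q/V) C_in − (Q/V + k) C; effective rate a = Q/V + k = 0.018073 + 0.0356 = 0.053673 s⁻¹.
C_ss = Q C_in/(Q + kV) = 1.3537 mol/L; C(t) = C_ss + (C₀ − C_ss) e^(−a t).
C(8.12) = 1.3537 + (-1.3537)·e^(−0.053673·8.12) = 1.3537 + (-1.3537)·0.64673 = 0.47821 mol/L.

0.478 mol/L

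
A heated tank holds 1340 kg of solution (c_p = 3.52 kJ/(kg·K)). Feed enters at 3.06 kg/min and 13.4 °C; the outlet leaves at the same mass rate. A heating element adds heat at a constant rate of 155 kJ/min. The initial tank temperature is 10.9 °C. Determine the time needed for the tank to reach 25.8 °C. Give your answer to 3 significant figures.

936 min

Heat balance on the well-mixed liquid: M c_p dT/dt = ṁ c_p (T_in − T) + 155.
τ = M/ṁ = 437.91 min; T_ss = T_in + Q̇/(ṁ c_p) = 27.790 °C.
T(t) = T_ss + (T₀ − T_ss) e^(−t/τ). Set T = 25.8:
e^(−t/τ) = (25.8 − 27.790)/(10.9 − 27.790) = 0.11783
t = −437.91 · ln(0.11783) = 936.46 min.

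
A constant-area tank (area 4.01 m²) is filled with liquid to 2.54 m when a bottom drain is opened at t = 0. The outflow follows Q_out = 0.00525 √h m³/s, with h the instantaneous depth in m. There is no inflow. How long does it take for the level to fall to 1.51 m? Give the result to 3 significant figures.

557 s

With no inflow, A dh/dt = −0.00525 √h.
This is separable: 2 d(√h)/dt = −0.00525/A, so √h = √h₀ − (0.00525/(2A)) t.
t = 2A(√h₀ − √h)/0.00525 = 2·4.01·(√2.54 − √1.51)/0.00525
  = 8.0200 × (1.5937 − 1.2288) / 0.00525 = 557.45 s.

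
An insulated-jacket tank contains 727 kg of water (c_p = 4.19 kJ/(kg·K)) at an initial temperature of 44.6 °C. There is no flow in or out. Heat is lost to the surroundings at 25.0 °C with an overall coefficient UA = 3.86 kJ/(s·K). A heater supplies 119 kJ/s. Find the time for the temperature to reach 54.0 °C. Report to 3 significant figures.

Lumped-capacitance energy balance: M c_p dT/dt = UA(T_amb − T) + Q̇.
τ = M c_p/UA = 789.15 s; T_ss = T_amb + Q̇/UA = 25.0 + 119/3.86 = 55.829 °C.
T(t) = T_ss + (T₀ − T_ss)e^(−t/τ); set T = 54.0:
t = −τ ln[(T − T_ss)/(T₀ − T_ss)] = −789.15 · ln(0.16288) = 1432.1 s.

1430 s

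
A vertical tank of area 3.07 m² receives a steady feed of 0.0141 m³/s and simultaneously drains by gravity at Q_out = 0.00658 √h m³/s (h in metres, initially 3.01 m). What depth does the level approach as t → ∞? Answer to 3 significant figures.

Volume balance on the tank: A dh/dt = Q_in − 0.00658 √h. At steady state dh/dt = 0:
Q_in = 0.00658 √h_ss ⇒ √h_ss = 0.0141/0.00658 = 2.1429.
h_ss = 2.1429² = 4.5918 m. (Since h₀ = 3.01 m < h_ss, the level will rise toward this value.)

4.59 m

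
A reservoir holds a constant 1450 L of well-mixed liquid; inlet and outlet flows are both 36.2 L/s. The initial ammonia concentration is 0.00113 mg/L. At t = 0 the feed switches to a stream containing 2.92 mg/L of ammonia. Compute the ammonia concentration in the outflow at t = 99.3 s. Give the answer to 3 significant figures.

Accumulation = in − out for the solute gives V dC/dt = Q(C_in − C).
So dC/dt = (C_in − C)/τ with τ = V/Q = 1450/36.2 = 40.055 s.
C approaches C_in exponentially: C(t) = C_in + (C₀ − C_in) e^(−t/τ).
C(99.3) = 2.92 + (0.00113 − 2.92)·e^(−99.3/40.055) = 2.92 + (-2.9189)·0.083821 = 2.6753 mg/L.

2.68 mg/L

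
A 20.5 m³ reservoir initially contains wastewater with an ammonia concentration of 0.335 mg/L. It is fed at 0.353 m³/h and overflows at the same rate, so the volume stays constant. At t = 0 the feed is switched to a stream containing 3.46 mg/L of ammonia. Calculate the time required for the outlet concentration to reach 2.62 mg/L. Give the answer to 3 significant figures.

76.3 h

Accumulation = in − out for the solute gives V dC/dt = Q(C_in − C), so τ = V/Q = 58.074 h.
C(t) = C_in + (C₀ − C_in) e^(−t/τ). Set C = 2.62 and solve for t:
e^(−t/τ) = (C − C_in)/(C₀ − C_in) = (2.62 − 3.46)/(0.335 − 3.46) = 0.26880
t = −τ ln(…) = 58.074 × 1.3138 = 76.296 h.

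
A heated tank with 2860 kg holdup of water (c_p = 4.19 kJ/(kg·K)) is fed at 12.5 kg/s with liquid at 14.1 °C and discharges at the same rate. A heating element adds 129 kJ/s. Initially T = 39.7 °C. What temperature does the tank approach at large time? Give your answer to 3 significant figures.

M c_p dT/dt = ṁ c_p (T_in − T) + Q̇.
At steady state dT/dt = 0 ⇒ T_ss = T_in + Q̇/(ṁ c_p) = 14.1 + 129/(12.5·4.19) = 16.563 °C.

16.6 °C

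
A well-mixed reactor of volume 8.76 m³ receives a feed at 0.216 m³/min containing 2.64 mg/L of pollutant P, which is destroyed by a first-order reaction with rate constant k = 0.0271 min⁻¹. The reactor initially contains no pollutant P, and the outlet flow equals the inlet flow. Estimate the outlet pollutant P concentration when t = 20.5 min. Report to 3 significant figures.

Species balance: V dC/dt = Q C_in − Q C − k V C.
dC/dt = (Q/V) C_in − (Q/V + k) C; effective rate a = Q/V + k = 0.024658 + 0.0271 = 0.051758 min⁻¹.
C_ss = Q C_in/(Q + kV) = 1.2577 mg/L; C(t) = C_ss + (C₀ − C_ss) e^(−a t).
C(20.5) = 1.2577 + (-1.2577)·e^(−0.051758·20.5) = 1.2577 + (-1.2577)·0.34610 = 0.82242 mg/L.

0.822 mg/L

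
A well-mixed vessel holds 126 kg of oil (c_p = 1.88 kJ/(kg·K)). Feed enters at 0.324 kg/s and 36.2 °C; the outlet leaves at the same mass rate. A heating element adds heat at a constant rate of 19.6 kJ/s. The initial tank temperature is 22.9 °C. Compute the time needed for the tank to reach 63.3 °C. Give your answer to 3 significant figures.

853 s

First-law balance (no shaft work): M c_p dT/dt = ṁ c_p (T_in − T) + 19.6.
τ = M/ṁ = 388.89 s; T_ss = T_in + Q̇/(ṁ c_p) = 68.378 °C.
T(t) = T_ss + (T₀ − T_ss) e^(−t/τ). Set T = 63.3:
e^(−t/τ) = (63.3 − 68.378)/(22.9 − 68.378) = 0.11165
t = −388.89 · ln(0.11165) = 852.59 s.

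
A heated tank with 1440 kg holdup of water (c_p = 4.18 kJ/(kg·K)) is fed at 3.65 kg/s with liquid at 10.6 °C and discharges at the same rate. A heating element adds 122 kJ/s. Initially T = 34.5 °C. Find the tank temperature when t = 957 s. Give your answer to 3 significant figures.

20.0 °C

Heat balance on the well-mixed liquid: M c_p dT/dt = ṁ c_p (T_in − T) + 122.
τ = M/ṁ = 394.52 s; T_ss = T_in + Q̇/(ṁ c_p) = 10.6 + 122/(3.65·4.18) = 18.596 °C.
Solution: T(t) = T_ss + (T₀ − T_ss) e^(−t/τ).
T(957) = 18.596 + (15.904)·e^(−957/394.52) = 18.596 + (15.904)·0.088414 = 20.002 °C.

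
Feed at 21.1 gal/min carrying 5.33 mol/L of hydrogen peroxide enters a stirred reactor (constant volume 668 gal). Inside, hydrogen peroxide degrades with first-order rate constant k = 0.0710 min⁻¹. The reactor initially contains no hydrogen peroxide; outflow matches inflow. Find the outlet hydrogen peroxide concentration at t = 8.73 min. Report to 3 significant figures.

0.971 mol/L

Accumulation = in − out − consumed: V dC/dt = Q C_in − Q C − k V C.
dC/dt = (Q/V) C_in − (Q/V + k) C; effective rate a = Q/V + k = 0.031587 + 0.0710 = 0.10259 min⁻¹.
C_ss = Q C_in/(Q + kV) = 1.6411 mol/L; C(t) = C_ss + (C₀ − C_ss) e^(−a t).
C(8.73) = 1.6411 + (-1.6411)·e^(−0.10259·8.73) = 1.6411 + (-1.6411)·0.40837 = 0.97094 mol/L.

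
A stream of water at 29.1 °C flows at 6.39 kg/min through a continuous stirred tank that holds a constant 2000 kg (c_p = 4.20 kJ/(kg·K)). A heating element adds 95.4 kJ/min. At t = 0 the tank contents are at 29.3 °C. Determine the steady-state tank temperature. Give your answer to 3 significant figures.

Unsteady energy balance on the tank contents: M c_p dT/dt = ṁ c_p (T_in − T) + 95.4.
At steady state dT/dt = 0 ⇒ T_ss = T_in + Q̇/(ṁ c_p) = 29.1 + 95.4/(6.39·4.20) = 32.655 °C.

32.7 °C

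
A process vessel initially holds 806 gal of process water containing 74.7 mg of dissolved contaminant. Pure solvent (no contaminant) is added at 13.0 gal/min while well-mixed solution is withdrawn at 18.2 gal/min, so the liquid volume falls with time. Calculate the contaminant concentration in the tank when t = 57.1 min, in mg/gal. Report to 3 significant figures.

0.0294 mg/gal

Let m(t) be the amount of contaminant. Volume: V(t) = V₀ + (Q_in − Q_out) t = 806 − 5.2000 t; V(57.1) = 509.08 gal.
Species balance (pure solvent in): dm/dt = −Q_out · m/V(t).
Separate: dm/m = −Q_out dt/V(t) ⇒ ln(m/m₀) = −(Q_out/(Q_in−Q_out)) ln(V/V₀).
m = m₀ (V₀/V)^(Q_out/(Q_in−Q_out)) = 74.7 × (806/509.08)^(-3.5000) = 14.959 mg.
C = m/V = 14.959/509.08 = 0.029384 mg/gal.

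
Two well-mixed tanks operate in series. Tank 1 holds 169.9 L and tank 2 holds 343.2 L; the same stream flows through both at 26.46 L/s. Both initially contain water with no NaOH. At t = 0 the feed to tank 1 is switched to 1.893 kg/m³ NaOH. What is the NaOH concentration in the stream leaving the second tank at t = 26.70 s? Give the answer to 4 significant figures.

Each tank obeys Vᵢ dCᵢ/dt = Q(Cᵢ₋₁ − Cᵢ), so τᵢ = Vᵢ/Q.
τ₁ = 169.9/26.46 = 6.42101 s; τ₂ = 343.2/26.46 = 12.9705 s.
Tank 1: C₁ = C_in(1 − e^(−t/τ₁)). Tank 2 (τ₁ ≠ τ₂): C₂ = C_in[1 − (τ₁ e^(−t/τ₁) − τ₂ e^(−t/τ₂))/(τ₁ − τ₂)].
At t = 26.70: e^(−t/τ₁) = 0.0156353, e^(−t/τ₂) = 0.127644.
C₂ = 1.893·[1 − (6.42101·0.0156353 − 12.9705·0.127644)/(-6.54951)] = 1.893·0.762546 = 1.44350 kg/m³.

1.443 kg/m³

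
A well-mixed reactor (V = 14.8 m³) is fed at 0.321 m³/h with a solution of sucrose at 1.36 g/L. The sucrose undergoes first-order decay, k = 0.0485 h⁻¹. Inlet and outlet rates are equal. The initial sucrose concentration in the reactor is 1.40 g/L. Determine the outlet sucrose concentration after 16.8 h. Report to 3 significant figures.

V dC/dt = Q(C_in − C) − k V C.
This is linear with rate a = Q/V + k = 0.070189 h⁻¹.
C_ss = Q C_in/(Q + kV) = 0.42025 g/L; C(t) = C_ss + (C₀ − C_ss) e^(−a t).
C(16.8) = 0.42025 + (0.97975)·e^(−0.070189·16.8) = 0.42025 + (0.97975)·0.30753 = 0.72156 g/L.

0.722 g/L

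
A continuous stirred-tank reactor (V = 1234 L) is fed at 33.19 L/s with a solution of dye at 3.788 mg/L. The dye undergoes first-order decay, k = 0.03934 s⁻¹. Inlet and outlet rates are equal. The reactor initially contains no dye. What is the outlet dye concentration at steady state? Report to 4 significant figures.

1.538 mg/L

Species balance: V dC/dt = Q C_in − Q C − k V C.
At steady state: 0 = Q C_in − (Q + kV) C_ss, so C_ss = Q C_in/(Q + kV).
C_ss = 33.19·3.788/(33.19 + 0.03934·1234) = 125.724/81.7356 = 1.53818 mg/L.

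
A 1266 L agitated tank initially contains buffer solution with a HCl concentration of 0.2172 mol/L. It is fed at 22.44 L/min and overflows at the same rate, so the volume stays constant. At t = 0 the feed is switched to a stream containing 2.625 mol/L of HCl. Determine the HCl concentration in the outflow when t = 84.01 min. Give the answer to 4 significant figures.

Accumulation = in − out for the solute gives V dC/dt = Q(C_in − C).
Rewrite as dC/dt + C/τ = C_in/τ, τ = V/Q = 56.4171 min.
Integrating: C(t) = C_in + (C₀ − C_in) e^(−t/τ).
C(84.01) = 2.625 + (0.2172 − 2.625)·e^(−84.01/56.4171) = 2.625 + (-2.40780)·0.225578 = 2.08185 mol/L.

2.082 mol/L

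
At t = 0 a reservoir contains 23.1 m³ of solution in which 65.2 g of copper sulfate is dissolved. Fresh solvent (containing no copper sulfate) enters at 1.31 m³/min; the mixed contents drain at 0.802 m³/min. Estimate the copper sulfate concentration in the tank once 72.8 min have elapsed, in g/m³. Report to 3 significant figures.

Total volume: dV/dt = Q_in − Q_out = 0.50800 m³/min, so V(t) = 23.1 + 0.50800 t and V(72.8) = 60.082 m³.
Solute balance: dm/dt = 0 − Q_out C = −Q_out m/V(t).
dm/m = −Q_out dt/(V₀ + 0.50800 t); integrating gives ln(m/m₀) = −(Q_out/(Q_in−Q_out)) ln(V/V₀).
m = m₀ (V₀/V)^(Q_out/(Q_in−Q_out)) = 65.2 × (23.1/60.082)^(1.5787) = 14.416 g.
C = m/V = 14.416/60.082 = 0.23994 g/m³.

0.240 g/m³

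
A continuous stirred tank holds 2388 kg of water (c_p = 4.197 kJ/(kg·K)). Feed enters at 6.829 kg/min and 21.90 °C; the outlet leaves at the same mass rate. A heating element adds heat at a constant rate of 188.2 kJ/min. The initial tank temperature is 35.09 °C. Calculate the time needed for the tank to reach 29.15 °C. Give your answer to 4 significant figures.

794.1 min

Energy balance: M c_p dT/dt = ṁ c_p (T_in − T) + 188.2.
τ = M/ṁ = 349.685 min; T_ss = T_in + Q̇/(ṁ c_p) = 28.4663 °C.
T(t) = T_ss + (T₀ − T_ss) e^(−t/τ). Set T = 29.15:
e^(−t/τ) = (29.15 − 28.4663)/(35.09 − 28.4663) = 0.103214
t = −349.685 · ln(0.103214) = 794.116 min.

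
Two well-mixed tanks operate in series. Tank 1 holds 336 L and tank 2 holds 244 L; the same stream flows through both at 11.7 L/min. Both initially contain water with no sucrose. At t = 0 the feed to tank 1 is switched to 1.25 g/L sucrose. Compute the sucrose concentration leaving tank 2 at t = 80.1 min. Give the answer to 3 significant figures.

1.04 g/L

Species balance on tank i: dCᵢ/dt = (Cᵢ₋₁ − Cᵢ)/τᵢ with τᵢ = Vᵢ/Q.
τ₁ = 336/11.7 = 28.718 min; τ₂ = 244/11.7 = 20.855 min.
Solving the cascade with C₁(0)=C₂(0)=0 gives C₂(t) = C_in[1 − (τ₁ e^(−t/τ₁) − τ₂ e^(−t/τ₂))/(τ₁ − τ₂)].
At t = 80.1: e^(−t/τ₁) = 0.061471, e^(−t/τ₂) = 0.021475.
C₂ = 1.25·[1 − (28.718·0.061471 − 20.855·0.021475)/(7.8632)] = 1.25·0.83245 = 1.0406 g/L.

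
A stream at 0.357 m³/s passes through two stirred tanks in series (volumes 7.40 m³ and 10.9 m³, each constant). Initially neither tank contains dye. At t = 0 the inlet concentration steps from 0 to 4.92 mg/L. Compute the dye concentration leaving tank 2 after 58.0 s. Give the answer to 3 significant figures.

Each tank obeys Vᵢ dCᵢ/dt = Q(Cᵢ₋₁ − Cᵢ), so τᵢ = Vᵢ/Q.
τ₁ = 7.40/0.357 = 20.728 s; τ₂ = 10.9/0.357 = 30.532 s.
Tank 1: C₁ = C_in(1 − e^(−t/τ₁)). Tank 2 (τ₁ ≠ τ₂): C₂ = C_in[1 − (τ₁ e^(−t/τ₁) − τ₂ e^(−t/τ₂))/(τ₁ − τ₂)].
At t = 58.0: e^(−t/τ₁) = 0.060925, e^(−t/τ₂) = 0.14962.
C₂ = 4.92·[1 − (20.728·0.060925 − 30.532·0.14962)/(-9.8039)] = 4.92·0.66284 = 3.2612 mg/L.

3.26 mg/L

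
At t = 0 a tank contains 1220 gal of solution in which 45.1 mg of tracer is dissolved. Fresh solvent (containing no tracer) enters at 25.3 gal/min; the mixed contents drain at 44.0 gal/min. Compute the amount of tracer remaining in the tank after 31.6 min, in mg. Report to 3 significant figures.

Total volume: dV/dt = Q_in − Q_out = -18.700 gal/min, so V(t) = 1220 − 18.700 t and V(31.6) = 629.08 gal.
Solute balance: dm/dt = 0 − Q_out C = −Q_out m/V(t).
dm/m = −Q_out dt/(V₀ − 18.700 t); integrating gives ln(m/m₀) = −(Q_out/(Q_in−Q_out)) ln(V/V₀).
m = m₀ (V₀/V)^(Q_out/(Q_in−Q_out)) = 45.1 × (1220/629.08)^(-2.3529) = 9.4917 mg.

9.49 mg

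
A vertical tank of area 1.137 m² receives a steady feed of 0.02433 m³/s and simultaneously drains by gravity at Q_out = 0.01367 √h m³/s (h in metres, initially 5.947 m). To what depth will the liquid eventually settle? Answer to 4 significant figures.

Level balance: A dh/dt = 0.02433 − 0.01367 √h. Setting dh/dt = 0:
Q_in = 0.01367 √h_ss ⇒ √h_ss = 0.02433/0.01367 = 1.77981.
h_ss = 1.77981² = 3.16772 m. (Since h₀ = 5.947 m > h_ss, the level will fall toward this value.)

3.168 m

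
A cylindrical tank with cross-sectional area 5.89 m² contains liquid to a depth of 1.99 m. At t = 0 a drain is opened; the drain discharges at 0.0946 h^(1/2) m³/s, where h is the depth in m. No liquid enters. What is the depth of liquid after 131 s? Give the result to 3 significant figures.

0.129 m

A dh/dt = −Q_out = −0.0946 √h.
∫ h^(−1/2) dh = −(0.0946/A) ∫ dt, giving 2√h = 2√h₀ − (0.0946/A) t.
√h = √1.99 − 0.0946·131/(2·5.89) = 1.4107 − 1.0520 = 0.35867.
h = 0.35867² = 0.12864 m.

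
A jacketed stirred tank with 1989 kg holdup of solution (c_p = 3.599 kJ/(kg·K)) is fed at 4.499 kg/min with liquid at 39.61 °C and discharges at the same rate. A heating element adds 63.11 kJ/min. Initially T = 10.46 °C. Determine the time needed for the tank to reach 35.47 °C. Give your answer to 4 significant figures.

625.0 min

First-law balance (no shaft work): M c_p dT/dt = ṁ c_p (T_in − T) + 63.11.
τ = M/ṁ = 442.098 min; T_ss = T_in + Q̇/(ṁ c_p) = 43.5076 °C.
T(t) = T_ss + (T₀ − T_ss) e^(−t/τ). Set T = 35.47:
e^(−t/τ) = (35.47 − 43.5076)/(10.46 − 43.5076) = 0.243213
t = −442.098 · ln(0.243213) = 625.045 min.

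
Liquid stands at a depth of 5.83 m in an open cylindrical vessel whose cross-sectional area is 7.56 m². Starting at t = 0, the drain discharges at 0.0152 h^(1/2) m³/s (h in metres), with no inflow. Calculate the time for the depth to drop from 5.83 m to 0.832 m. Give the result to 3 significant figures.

With no inflow, A dh/dt = −0.0152 √h.
This is separable: 2 d(√h)/dt = −0.0152/A, so √h = √h₀ − (0.0152/(2A)) t.
t = 2A(√h₀ − √h)/0.0152 = 2·7.56·(√5.83 − √0.832)/0.0152
  = 15.120 × (2.4145 − 0.91214) / 0.0152 = 1494.5 s.

1490 s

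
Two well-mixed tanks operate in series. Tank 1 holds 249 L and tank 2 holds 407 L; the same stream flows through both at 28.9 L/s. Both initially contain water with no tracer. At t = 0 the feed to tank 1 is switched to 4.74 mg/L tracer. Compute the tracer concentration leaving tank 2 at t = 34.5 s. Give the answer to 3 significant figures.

Species balance on tank i: dCᵢ/dt = (Cᵢ₋₁ − Cᵢ)/τᵢ with τᵢ = Vᵢ/Q.
τ₁ = 249/28.9 = 8.6159 s; τ₂ = 407/28.9 = 14.083 s.
Solving the cascade with C₁(0)=C₂(0)=0 gives C₂(t) = C_in[1 − (τ₁ e^(−t/τ₁) − τ₂ e^(−t/τ₂))/(τ₁ − τ₂)].
At t = 34.5: e^(−t/τ₁) = 0.018239, e^(−t/τ₂) = 0.086315.
C₂ = 4.74·[1 − (8.6159·0.018239 − 14.083·0.086315)/(-5.4671)] = 4.74·0.80640 = 3.8223 mg/L.

3.82 mg/L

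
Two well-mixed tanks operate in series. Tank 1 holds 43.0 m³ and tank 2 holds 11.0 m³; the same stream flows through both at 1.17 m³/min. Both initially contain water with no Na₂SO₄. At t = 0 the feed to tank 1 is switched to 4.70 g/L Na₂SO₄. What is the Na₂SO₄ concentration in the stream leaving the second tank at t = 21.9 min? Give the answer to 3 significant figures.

Time constants: τᵢ = Vᵢ/Q for each well-mixed tank.
τ₁ = 43.0/1.17 = 36.752 min; τ₂ = 11.0/1.17 = 9.4017 min.
Solving the cascade with C₁(0)=C₂(0)=0 gives C₂(t) = C_in[1 − (τ₁ e^(−t/τ₁) − τ₂ e^(−t/τ₂))/(τ₁ − τ₂)].
At t = 21.9: e^(−t/τ₁) = 0.55108, e^(−t/τ₂) = 0.097358.
C₂ = 4.70·[1 − (36.752·0.55108 − 9.4017·0.097358)/(27.350)] = 4.70·0.29296 = 1.3769 g/L.

1.38 g/L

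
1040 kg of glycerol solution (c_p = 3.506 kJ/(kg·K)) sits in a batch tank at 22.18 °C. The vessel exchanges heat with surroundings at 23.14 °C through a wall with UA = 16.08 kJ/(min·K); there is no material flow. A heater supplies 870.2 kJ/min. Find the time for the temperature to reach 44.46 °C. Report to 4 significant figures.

Lumped-capacitance energy balance: M c_p dT/dt = UA(T_amb − T) + Q̇.
τ = M c_p/UA = 226.756 min; T_ss = T_amb + Q̇/UA = 23.14 + 870.2/16.08 = 77.2569 °C.
T(t) = T_ss + (T₀ − T_ss)e^(−t/τ); set T = 44.46:
t = −τ ln[(T − T_ss)/(T₀ − T_ss)] = −226.756 · ln(0.595475) = 117.550 min.

117.5 min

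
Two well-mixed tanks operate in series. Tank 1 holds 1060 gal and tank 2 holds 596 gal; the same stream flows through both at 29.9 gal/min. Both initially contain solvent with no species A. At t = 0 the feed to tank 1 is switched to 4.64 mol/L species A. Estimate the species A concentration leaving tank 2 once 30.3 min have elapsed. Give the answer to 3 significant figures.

1.43 mol/L

Species balance on tank i: dCᵢ/dt = (Cᵢ₋₁ − Cᵢ)/τᵢ with τᵢ = Vᵢ/Q.
τ₁ = 1060/29.9 = 35.452 min; τ₂ = 596/29.9 = 19.933 min.
Solving the cascade with C₁(0)=C₂(0)=0 gives C₂(t) = C_in[1 − (τ₁ e^(−t/τ₁) − τ₂ e^(−t/τ₂))/(τ₁ − τ₂)].
At t = 30.3: e^(−t/τ₁) = 0.42542, e^(−t/τ₂) = 0.21869.
C₂ = 4.64·[1 − (35.452·0.42542 − 19.933·0.21869)/(15.518)] = 4.64·0.30905 = 1.4340 mol/L.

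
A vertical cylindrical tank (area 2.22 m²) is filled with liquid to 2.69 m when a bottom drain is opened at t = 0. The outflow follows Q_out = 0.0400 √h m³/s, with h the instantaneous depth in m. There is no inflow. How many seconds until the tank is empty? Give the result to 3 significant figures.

With no inflow, A dh/dt = −0.0400 √h.
∫ h^(−1/2) dh = −(0.0400/A) ∫ dt, giving 2√h = 2√h₀ − (0.0400/A) t.
Tank is empty when √h = 0: t_empty = 2A√h₀/0.0400.
t_empty = 2·2.22·√2.69/0.0400 = 4.4400·1.6401/0.0400 = 182.05 s.

182 s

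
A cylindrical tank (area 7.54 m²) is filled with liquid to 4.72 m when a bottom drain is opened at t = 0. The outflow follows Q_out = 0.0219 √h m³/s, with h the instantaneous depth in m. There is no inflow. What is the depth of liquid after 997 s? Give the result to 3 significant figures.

Unsteady balance on liquid volume: A dh/dt = −0.0219 √h.
Separate and integrate: 2(√h − √h₀) = −(0.0219/A) t.
√h = √4.72 − 0.0219·997/(2·7.54) = 2.1726 − 1.4479 = 0.72466.
h = 0.72466² = 0.52513 m.

0.525 m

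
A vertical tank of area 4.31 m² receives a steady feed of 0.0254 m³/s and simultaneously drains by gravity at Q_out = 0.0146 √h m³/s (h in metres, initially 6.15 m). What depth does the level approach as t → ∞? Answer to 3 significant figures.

3.03 m

A dh/dt = Q_in − 0.0146 √h. Steady state requires inflow = outflow:
Q_in = 0.0146 √h_ss ⇒ √h_ss = 0.0254/0.0146 = 1.7397.
h_ss = 1.7397² = 3.0266 m. (Since h₀ = 6.15 m > h_ss, the level will fall toward this value.)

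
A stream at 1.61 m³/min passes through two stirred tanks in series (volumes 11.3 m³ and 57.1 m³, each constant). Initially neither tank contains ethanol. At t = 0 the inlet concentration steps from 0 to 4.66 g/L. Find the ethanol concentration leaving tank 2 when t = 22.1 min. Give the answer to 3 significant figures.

Each tank obeys Vᵢ dCᵢ/dt = Q(Cᵢ₋₁ − Cᵢ), so τᵢ = Vᵢ/Q.
τ₁ = 11.3/1.61 = 7.0186 min; τ₂ = 57.1/1.61 = 35.466 min.
Solving the cascade with C₁(0)=C₂(0)=0 gives C₂(t) = C_in[1 − (τ₁ e^(−t/τ₁) − τ₂ e^(−t/τ₂))/(τ₁ − τ₂)].
At t = 22.1: e^(−t/τ₁) = 0.042905, e^(−t/τ₂) = 0.53626.
C₂ = 4.66·[1 − (7.0186·0.042905 − 35.466·0.53626)/(-28.447)] = 4.66·0.34202 = 1.5938 g/L.

1.59 g/L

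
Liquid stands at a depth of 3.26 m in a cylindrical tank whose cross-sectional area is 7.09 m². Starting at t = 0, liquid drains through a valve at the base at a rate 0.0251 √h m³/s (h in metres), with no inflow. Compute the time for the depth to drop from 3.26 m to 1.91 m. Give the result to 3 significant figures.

239 s

Accumulation of liquid (constant cross-section A): A dh/dt = −0.0251 √h.
This is separable: 2 d(√h)/dt = −0.0251/A, so √h = √h₀ − (0.0251/(2A)) t.
t = 2A(√h₀ − √h)/0.0251 = 2·7.09·(√3.26 − √1.91)/0.0251
  = 14.180 × (1.8055 − 1.3820) / 0.0251 = 239.26 s.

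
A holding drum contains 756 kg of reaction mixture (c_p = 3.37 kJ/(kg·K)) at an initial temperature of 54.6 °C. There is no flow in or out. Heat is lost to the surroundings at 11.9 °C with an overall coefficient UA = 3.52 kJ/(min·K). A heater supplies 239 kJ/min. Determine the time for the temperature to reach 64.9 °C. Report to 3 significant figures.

Lumped-capacitance energy balance: M c_p dT/dt = UA(T_amb − T) + Q̇.
τ = M c_p/UA = 723.78 min; T_ss = T_amb + Q̇/UA = 11.9 + 239/3.52 = 79.798 °C.
T(t) = T_ss + (T₀ − T_ss)e^(−t/τ); set T = 64.9:
t = −τ ln[(T − T_ss)/(T₀ − T_ss)] = −723.78 · ln(0.59123) = 380.38 min.

380 min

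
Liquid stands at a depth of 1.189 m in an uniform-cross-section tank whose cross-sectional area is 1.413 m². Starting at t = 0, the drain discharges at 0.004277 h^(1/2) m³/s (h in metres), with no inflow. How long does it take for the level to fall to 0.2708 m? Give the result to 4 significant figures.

A dh/dt = −Q_out = −0.004277 √h.
This is separable: 2 d(√h)/dt = −0.004277/A, so √h = √h₀ − (0.004277/(2A)) t.
t = 2A(√h₀ − √h)/0.004277 = 2·1.413·(√1.189 − √0.2708)/0.004277
  = 2.82600 × (1.09041 − 0.520384) / 0.004277 = 376.642 s.

376.6 s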